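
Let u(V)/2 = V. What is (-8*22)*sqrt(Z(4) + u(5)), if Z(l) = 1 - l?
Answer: -176*sqrt(7) ≈ -465.65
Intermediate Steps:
u(V) = 2*V
(-8*22)*sqrt(Z(4) + u(5)) = (-8*22)*sqrt((1 - 1*4) + 2*5) = -176*sqrt((1 - 4) + 10) = -176*sqrt(-3 + 10) = -176*sqrt(7)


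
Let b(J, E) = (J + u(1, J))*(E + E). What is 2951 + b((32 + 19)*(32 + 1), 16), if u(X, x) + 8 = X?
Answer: 56583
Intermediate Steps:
u(X, x) = -8 + X
b(J, E) = 2*E*(-7 + J) (b(J, E) = (J + (-8 + 1))*(E + E) = (J - 7)*(2*E) = (-7 + J)*(2*E) = 2*E*(-7 + J))
2951 + b((32 + 19)*(32 + 1), 16) = 2951 + 2*16*(-7 + (32 + 19)*(32 + 1)) = 2951 + 2*16*(-7 + 51*33) = 2951 + 2*16*(-7 + 1683) = 2951 + 2*16*1676 = 2951 + 53632 = 56583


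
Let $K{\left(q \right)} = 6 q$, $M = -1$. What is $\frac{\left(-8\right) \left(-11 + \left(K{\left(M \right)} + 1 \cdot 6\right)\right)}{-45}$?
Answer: $- \frac{88}{45} \approx -1.9556$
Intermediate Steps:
$\frac{\left(-8\right) \left(-11 + \left(K{\left(M \right)} + 1 \cdot 6\right)\right)}{-45} = \frac{\left(-8\right) \left(-11 + \left(6 \left(-1\right) + 1 \cdot 6\right)\right)}{-45} = - 8 \left(-11 + \left(-6 + 6\right)\right) \left(- \frac{1}{45}\right) = - 8 \left(-11 + 0\right) \left(- \frac{1}{45}\right) = \left(-8\right) \left(-11\right) \left(- \frac{1}{45}\right) = 88 \left(- \frac{1}{45}\right) = - \frac{88}{45}$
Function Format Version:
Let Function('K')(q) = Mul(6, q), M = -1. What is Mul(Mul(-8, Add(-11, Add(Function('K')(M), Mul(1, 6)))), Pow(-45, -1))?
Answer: Rational(-88, 45) ≈ -1.9556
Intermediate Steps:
Mul(Mul(-8, Add(-11, Add(Function('K')(M), Mul(1, 6)))), Pow(-45, -1)) = Mul(Mul(-8, Add(-11, Add(Mul(6, -1), Mul(1, 6)))), Pow(-45, -1)) = Mul(Mul(-8, Add(-11, Add(-6, 6))), Rational(-1, 45)) = Mul(Mul(-8, Add(-11, 0)), Rational(-1, 45)) = Mul(Mul(-8, -11), Rational(-1, 45)) = Mul(88, Rational(-1, 45)) = Rational(-88, 45)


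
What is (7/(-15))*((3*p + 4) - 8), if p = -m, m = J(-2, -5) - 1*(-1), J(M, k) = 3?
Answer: 112/15 ≈ 7.4667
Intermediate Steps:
m = 4 (m = 3 - 1*(-1) = 3 + 1 = 4)
p = -4 (p = -1*4 = -4)
(7/(-15))*((3*p + 4) - 8) = (7/(-15))*((3*(-4) + 4) - 8) = (7*(-1/15))*((-12 + 4) - 8) = -7*(-8 - 8)/15 = -7/15*(-16) = 112/15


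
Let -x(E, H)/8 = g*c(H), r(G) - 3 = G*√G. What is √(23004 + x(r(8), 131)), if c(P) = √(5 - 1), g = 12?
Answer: 2*√5703 ≈ 151.04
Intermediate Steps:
c(P) = 2 (c(P) = √4 = 2)
r(G) = 3 + G^(3/2) (r(G) = 3 + G*√G = 3 + G^(3/2))
x(E, H) = -192 (x(E, H) = -96*2 = -8*24 = -192)
√(23004 + x(r(8), 131)) = √(23004 - 192) = √22812 = 2*√5703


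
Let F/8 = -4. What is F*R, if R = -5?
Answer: 160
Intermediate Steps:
F = -32 (F = 8*(-4) = -32)
F*R = -32*(-5) = 160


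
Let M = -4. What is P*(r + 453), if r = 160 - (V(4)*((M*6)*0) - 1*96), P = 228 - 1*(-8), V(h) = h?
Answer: 167324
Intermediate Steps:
P = 236 (P = 228 + 8 = 236)
r = 256 (r = 160 - (4*(-4*6*0) - 1*96) = 160 - (4*(-24*0) - 96) = 160 - (4*0 - 96) = 160 - (0 - 96) = 160 - 1*(-96) = 160 + 96 = 256)
P*(r + 453) = 236*(256 + 453) = 236*709 = 167324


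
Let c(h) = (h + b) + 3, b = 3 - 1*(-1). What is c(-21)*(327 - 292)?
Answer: -490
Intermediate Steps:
b = 4 (b = 3 + 1 = 4)
c(h) = 7 + h (c(h) = (h + 4) + 3 = (4 + h) + 3 = 7 + h)
c(-21)*(327 - 292) = (7 - 21)*(327 - 292) = -14*35 = -490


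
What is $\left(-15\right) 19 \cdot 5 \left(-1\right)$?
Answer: $1425$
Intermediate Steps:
$\left(-15\right) 19 \cdot 5 \left(-1\right) = \left(-285\right) \left(-5\right) = 1425$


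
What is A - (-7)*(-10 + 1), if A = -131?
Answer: -194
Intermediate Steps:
A - (-7)*(-10 + 1) = -131 - (-7)*(-10 + 1) = -131 - (-7)*(-9) = -131 - 1*63 = -131 - 63 = -194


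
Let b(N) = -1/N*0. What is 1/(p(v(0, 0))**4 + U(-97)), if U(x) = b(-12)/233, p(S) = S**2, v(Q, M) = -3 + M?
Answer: 1/6561 ≈ 0.00015242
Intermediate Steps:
b(N) = 0
U(x) = 0 (U(x) = 0/233 = 0*(1/233) = 0)
1/(p(v(0, 0))**4 + U(-97)) = 1/(((-3 + 0)**2)**4 + 0) = 1/(((-3)**2)**4 + 0) = 1/(9**4 + 0) = 1/(6561 + 0) = 1/6561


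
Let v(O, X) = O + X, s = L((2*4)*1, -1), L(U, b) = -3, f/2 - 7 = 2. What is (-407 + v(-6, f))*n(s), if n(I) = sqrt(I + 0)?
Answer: -395*I*sqrt(3) ≈ -684.16*I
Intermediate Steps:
f = 18 (f = 14 + 2*2 = 14 + 4 = 18)
s = -3
n(I) = sqrt(I)
(-407 + v(-6, f))*n(s) = (-407 + (-6 + 18))*sqrt(-3) = (-407 + 12)*(I*sqrt(3)) = -395*I*sqrt(3)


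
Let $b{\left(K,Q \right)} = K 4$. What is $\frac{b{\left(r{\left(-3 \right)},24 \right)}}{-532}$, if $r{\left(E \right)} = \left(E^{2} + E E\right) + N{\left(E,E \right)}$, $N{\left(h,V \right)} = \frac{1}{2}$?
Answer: $- \frac{37}{266} \approx -0.1391$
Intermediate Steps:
$N{\left(h,V \right)} = \frac{1}{2}$
$r{\left(E \right)} = \frac{1}{2} + 2 E^{2}$ ($r{\left(E \right)} = \left(E^{2} + E E\right) + \frac{1}{2} = \left(E^{2} + E^{2}\right) + \frac{1}{2} = 2 E^{2} + \frac{1}{2} = \frac{1}{2} + 2 E^{2}$)
$b{\left(K,Q \right)} = 4 K$
$\frac{b{\left(r{\left(-3 \right)},24 \right)}}{-532} = \frac{4 \left(\frac{1}{2} + 2 \left(-3\right)^{2}\right)}{-532} = 4 \left(\frac{1}{2} + 2 \cdot 9\right) \left(- \frac{1}{532}\right) = 4 \left(\frac{1}{2} + 18\right) \left(- \frac{1}{532}\right) = 4 \cdot \frac{37}{2} \left(- \frac{1}{532}\right) = 74 \left(- \frac{1}{532}\right) = - \frac{37}{266}$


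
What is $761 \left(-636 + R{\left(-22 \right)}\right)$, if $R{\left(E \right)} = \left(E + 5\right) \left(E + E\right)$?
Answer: $85232$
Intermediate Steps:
$R{\left(E \right)} = 2 E \left(5 + E\right)$ ($R{\left(E \right)} = \left(5 + E\right) 2 E = 2 E \left(5 + E\right)$)
$761 \left(-636 + R{\left(-22 \right)}\right) = 761 \left(-636 + 2 \left(-22\right) \left(5 - 22\right)\right) = 761 \left(-636 + 2 \left(-22\right) \left(-17\right)\right) = 761 \left(-636 + 748\right) = 761 \cdot 112 = 85232$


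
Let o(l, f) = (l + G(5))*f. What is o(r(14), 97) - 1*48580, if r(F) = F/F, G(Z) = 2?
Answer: -48289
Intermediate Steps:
r(F) = 1
o(l, f) = f*(2 + l) (o(l, f) = (l + 2)*f = (2 + l)*f = f*(2 + l))
o(r(14), 97) - 1*48580 = 97*(2 + 1) - 1*48580 = 97*3 - 48580 = 291 - 48580 = -48289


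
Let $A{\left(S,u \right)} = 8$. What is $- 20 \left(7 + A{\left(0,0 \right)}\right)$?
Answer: $-300$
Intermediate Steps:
$- 20 \left(7 + A{\left(0,0 \right)}\right) = - 20 \left(7 + 8\right) = \left(-20\right) 15 = -300$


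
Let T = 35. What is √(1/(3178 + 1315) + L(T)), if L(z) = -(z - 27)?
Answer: I*√161491899/4493 ≈ 2.8284*I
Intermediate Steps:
L(z) = 27 - z (L(z) = -(-27 + z) = 27 - z)
√(1/(3178 + 1315) + L(T)) = √(1/(3178 + 1315) + (27 - 1*35)) = √(1/4493 + (27 - 35)) = √(1/4493 - 8) = √(-35943/4493) = I*√161491899/4493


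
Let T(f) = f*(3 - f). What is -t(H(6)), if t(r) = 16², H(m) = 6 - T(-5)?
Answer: -256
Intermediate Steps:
H(m) = 46 (H(m) = 6 - (-5)*(3 - 1*(-5)) = 6 - (-5)*(3 + 5) = 6 - (-5)*8 = 6 - 1*(-40) = 6 + 40 = 46)
t(r) = 256
-t(H(6)) = -1*256 = -256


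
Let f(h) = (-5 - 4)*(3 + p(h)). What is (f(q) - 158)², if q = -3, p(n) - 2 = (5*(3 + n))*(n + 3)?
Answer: 41209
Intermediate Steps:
p(n) = 2 + (3 + n)*(15 + 5*n) (p(n) = 2 + (5*(3 + n))*(n + 3) = 2 + (15 + 5*n)*(3 + n) = 2 + (3 + n)*(15 + 5*n))
f(h) = -450 - 270*h - 45*h² (f(h) = (-5 - 4)*(3 + (47 + 5*h² + 30*h)) = -9*(50 + 5*h² + 30*h) = -450 - 270*h - 45*h²)
(f(q) - 158)² = ((-450 - 270*(-3) - 45*(-3)²) - 158)² = ((-450 + 810 - 45*9) - 158)² = ((-450 + 810 - 405) - 158)² = (-45 - 158)² = (-203)² = 41209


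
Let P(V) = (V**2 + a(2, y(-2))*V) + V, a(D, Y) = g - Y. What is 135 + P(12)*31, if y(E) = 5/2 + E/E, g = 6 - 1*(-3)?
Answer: 7017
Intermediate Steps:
g = 9 (g = 6 + 3 = 9)
y(E) = 7/2 (y(E) = 5*(1/2) + 1 = 5/2 + 1 = 7/2)
a(D, Y) = 9 - Y
P(V) = V**2 + 13*V/2 (P(V) = (V**2 + (9 - 1*7/2)*V) + V = (V**2 + (9 - 7/2)*V) + V = (V**2 + 11*V/2) + V = V**2 + 13*V/2)
135 + P(12)*31 = 135 + ((1/2)*12*(13 + 2*12))*31 = 135 + ((1/2)*12*(13 + 24))*31 = 135 + ((1/2)*12*37)*31 = 135 + 222*31 = 135 + 6882 = 7017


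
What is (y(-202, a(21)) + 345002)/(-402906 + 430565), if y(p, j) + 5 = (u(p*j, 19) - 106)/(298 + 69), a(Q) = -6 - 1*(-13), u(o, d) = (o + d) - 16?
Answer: 126612382/10150853 ≈ 12.473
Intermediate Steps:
u(o, d) = -16 + d + o (u(o, d) = (d + o) - 16 = -16 + d + o)
a(Q) = 7 (a(Q) = -6 + 13 = 7)
y(p, j) = -1938/367 + j*p/367 (y(p, j) = -5 + ((-16 + 19 + p*j) - 106)/(298 + 69) = -5 + ((-16 + 19 + j*p) - 106)/367 = -5 + ((3 + j*p) - 106)*(1/367) = -5 + (-103 + j*p)*(1/367) = -5 + (-103/367 + j*p/367) = -1938/367 + j*p/367)
(y(-202, a(21)) + 345002)/(-402906 + 430565) = ((-1938/367 + (1/367)*7*(-202)) + 345002)/(-402906 + 430565) = ((-1938/367 - 1414/367) + 345002)/27659 = (-3352/367 + 345002)*(1/27659) = (126612382/367)*(1/27659) = 126612382/10150853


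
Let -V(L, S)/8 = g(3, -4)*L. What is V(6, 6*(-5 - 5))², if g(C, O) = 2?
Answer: 9216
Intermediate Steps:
V(L, S) = -16*L
V(6, 6*(-5 - 5))² = (-16*6)² = (-96)² = 9216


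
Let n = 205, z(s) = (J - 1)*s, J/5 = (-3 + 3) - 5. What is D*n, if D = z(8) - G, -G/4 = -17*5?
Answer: -112340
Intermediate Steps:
J = -25 (J = 5*((-3 + 3) - 5) = 5*(0 - 5) = 5*(-5) = -25)
z(s) = -26*s (z(s) = (-25 - 1)*s = -26*s)
G = 340 (G = -(-68)*5 = -4*(-85) = 340)
D = -548 (D = -26*8 - 1*340 = -208 - 340 = -548)
D*n = -548*205 = -112340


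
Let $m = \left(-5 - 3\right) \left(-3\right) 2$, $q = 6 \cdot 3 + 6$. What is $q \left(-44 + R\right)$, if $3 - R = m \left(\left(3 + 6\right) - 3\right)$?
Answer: $-7896$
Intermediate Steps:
$q = 24$ ($q = 18 + 6 = 24$)
$m = 48$ ($m = \left(-5 - 3\right) \left(-3\right) 2 = \left(-8\right) \left(-3\right) 2 = 24 \cdot 2 = 48$)
$R = -285$ ($R = 3 - 48 \left(\left(3 + 6\right) - 3\right) = 3 - 48 \left(9 - 3\right) = 3 - 48 \cdot 6 = 3 - 288 = -285$)
$q \left(-44 + R\right) = 24 \left(-44 - 285\right) = 24 \left(-329\right) = -7896$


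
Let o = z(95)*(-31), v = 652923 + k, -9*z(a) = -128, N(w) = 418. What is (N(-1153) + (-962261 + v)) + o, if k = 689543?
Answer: 3421639/9 ≈ 3.8018e+5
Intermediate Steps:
z(a) = 128/9 (z(a) = -⅑*(-128) = 128/9)
v = 1342466 (v = 652923 + 689543 = 1342466)
o = -3968/9 (o = (128/9)*(-31) = -3968/9 ≈ -440.89)
(N(-1153) + (-962261 + v)) + o = (418 + (-962261 + 1342466)) - 3968/9 = (418 + 380205) - 3968/9 = 380623 - 3968/9 = 3421639/9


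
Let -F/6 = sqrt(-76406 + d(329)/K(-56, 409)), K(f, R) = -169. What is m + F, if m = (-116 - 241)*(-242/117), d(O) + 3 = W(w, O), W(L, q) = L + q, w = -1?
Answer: 28798/39 - 54*I*sqrt(159419)/13 ≈ 738.41 - 1658.5*I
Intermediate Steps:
d(O) = -4 + O (d(O) = -3 + (-1 + O) = -4 + O)
F = -54*I*sqrt(159419)/13 (F = -6*sqrt(-76406 + (-4 + 329)/(-169)) = -6*sqrt(-76406 + 325*(-1/169)) = -6*sqrt(-76406 - 25/13) = -54*I*sqrt(159419)/13 ≈ -1658.5*I)
m = 28798/39 (m = -(-86394)/117 = -357*(-242/117) = 28798/39 ≈ 738.41)
m + F = 28798/39 - 54*I*sqrt(159419)/13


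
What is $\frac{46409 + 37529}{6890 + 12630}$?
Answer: $\frac{41969}{9760} \approx 4.3001$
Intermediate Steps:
$\frac{46409 + 37529}{6890 + 12630} = \frac{83938}{19520} = 83938 \cdot \frac{1}{19520} = \frac{41969}{9760}$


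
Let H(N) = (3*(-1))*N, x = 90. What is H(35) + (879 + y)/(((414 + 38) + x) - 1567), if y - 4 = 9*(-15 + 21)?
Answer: -108562/1025 ≈ -105.91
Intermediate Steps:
H(N) = -3*N
y = 58 (y = 4 + 9*(-15 + 21) = 4 + 9*6 = 4 + 54 = 58)
H(35) + (879 + y)/(((414 + 38) + x) - 1567) = -3*35 + (879 + 58)/(((414 + 38) + 90) - 1567) = -105 + 937/((452 + 90) - 1567) = -105 + 937/(542 - 1567) = -105 + 937/(-1025) = -105 + 937*(-1/1025) = -105 - 937/1025 = -108562/1025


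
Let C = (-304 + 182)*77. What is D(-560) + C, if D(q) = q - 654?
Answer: -10608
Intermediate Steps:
D(q) = -654 + q
C = -9394 (C = -122*77 = -9394)
D(-560) + C = (-654 - 560) - 9394 = -1214 - 9394 = -10608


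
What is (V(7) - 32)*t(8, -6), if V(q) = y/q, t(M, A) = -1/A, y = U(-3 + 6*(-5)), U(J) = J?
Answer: -257/42 ≈ -6.1190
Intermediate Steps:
y = -33 (y = -3 + 6*(-5) = -3 - 30 = -33)
V(q) = -33/q
(V(7) - 32)*t(8, -6) = (-33/7 - 32)*(-1/(-6)) = (-33*1/7 - 32)*(-1*(-1/6)) = (-33/7 - 32)*(1/6) = -257/7*1/6 = -257/42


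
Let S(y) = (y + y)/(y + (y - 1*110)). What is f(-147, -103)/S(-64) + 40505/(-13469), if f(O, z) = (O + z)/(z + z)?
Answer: -66657585/88787648 ≈ -0.75075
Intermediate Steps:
f(O, z) = (O + z)/(2*z) (f(O, z) = (O + z)/((2*z)) = (O + z)*(1/(2*z)) = (O + z)/(2*z))
S(y) = 2*y/(-110 + 2*y) (S(y) = (2*y)/(y + (y - 110)) = (2*y)/(y + (-110 + y)) = (2*y)/(-110 + 2*y) = 2*y/(-110 + 2*y))
f(-147, -103)/S(-64) + 40505/(-13469) = ((1/2)*(-147 - 103)/(-103))/((-64/(-55 - 64))) + 40505/(-13469) = ((1/2)*(-1/103)*(-250))/((-64/(-119))) + 40505*(-1/13469) = 125/(103*((-64*(-1/119)))) - 40505/13469 = 125/(103*(64/119)) - 40505/13469 = (125/103)*(119/64) - 40505/13469 = 14875/6592 - 40505/13469 = -66657585/88787648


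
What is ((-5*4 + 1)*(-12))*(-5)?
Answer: -1140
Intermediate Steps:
((-5*4 + 1)*(-12))*(-5) = ((-20 + 1)*(-12))*(-5) = -19*(-12)*(-5) = 228*(-5) = -1140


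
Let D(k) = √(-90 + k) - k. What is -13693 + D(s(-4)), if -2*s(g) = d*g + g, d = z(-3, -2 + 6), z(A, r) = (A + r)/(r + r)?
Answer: -54781/4 + 3*I*√39/2 ≈ -13695.0 + 9.3675*I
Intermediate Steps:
z(A, r) = (A + r)/(2*r) (z(A, r) = (A + r)/((2*r)) = (A + r)*(1/(2*r)) = (A + r)/(2*r))
d = ⅛ (d = (-3 + (-2 + 6))/(2*(-2 + 6)) = (½)*(-3 + 4)/4 = (½)*(¼)*1 = ⅛ ≈ 0.12500)
s(g) = -9*g/16 (s(g) = -(g/8 + g)/2 = -9*g/16)
-13693 + D(s(-4)) = -13693 + (√(-90 - 9/16*(-4)) - (-9)*(-4)/16) = -13693 + (√(-90 + 9/4) - 1*9/4) = -13693 + (√(-351/4) - 9/4) = -13693 + (3*I*√39/2 - 9/4) = -13693 + (-9/4 + 3*I*√39/2) = -54781/4 + 3*I*√39/2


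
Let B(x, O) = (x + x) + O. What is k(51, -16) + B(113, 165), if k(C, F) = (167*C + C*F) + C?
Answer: 8143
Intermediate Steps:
B(x, O) = O + 2*x (B(x, O) = 2*x + O = O + 2*x)
k(C, F) = 168*C + C*F
k(51, -16) + B(113, 165) = 51*(168 - 16) + (165 + 2*113) = 51*152 + (165 + 226) = 7752 + 391 = 8143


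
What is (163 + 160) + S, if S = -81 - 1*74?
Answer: 168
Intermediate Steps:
S = -155 (S = -81 - 74 = -155)
(163 + 160) + S = (163 + 160) - 155 = 323 - 155 = 168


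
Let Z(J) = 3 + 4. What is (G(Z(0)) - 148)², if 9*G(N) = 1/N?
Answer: 86918329/3969 ≈ 21899.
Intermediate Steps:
Z(J) = 7
G(N) = 1/(9*N)
(G(Z(0)) - 148)² = ((⅑)/7 - 148)² = ((⅑)*(⅐) - 148)² = (1/63 - 148)² = (-9323/63)² = 86918329/3969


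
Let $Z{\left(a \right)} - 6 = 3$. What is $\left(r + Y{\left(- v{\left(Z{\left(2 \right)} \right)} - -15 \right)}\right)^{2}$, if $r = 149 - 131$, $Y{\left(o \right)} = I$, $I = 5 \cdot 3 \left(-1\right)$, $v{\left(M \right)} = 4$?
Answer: $9$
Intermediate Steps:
$Z{\left(a \right)} = 9$ ($Z{\left(a \right)} = 6 + 3 = 9$)
$I = -15$ ($I = 5 \left(-3\right) = -15$)
$Y{\left(o \right)} = -15$
$r = 18$ ($r = 149 - 131 = 18$)
$\left(r + Y{\left(- v{\left(Z{\left(2 \right)} \right)} - -15 \right)}\right)^{2} = \left(18 - 15\right)^{2} = 3^{2} = 9$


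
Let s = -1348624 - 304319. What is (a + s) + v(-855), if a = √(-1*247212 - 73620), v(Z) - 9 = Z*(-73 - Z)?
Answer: -2321544 + 24*I*√557 ≈ -2.3215e+6 + 566.42*I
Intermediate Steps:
v(Z) = 9 + Z*(-73 - Z)
s = -1652943
a = 24*I*√557 (a = √(-247212 - 73620) = √(-320832) = 24*I*√557 ≈ 566.42*I)
(a + s) + v(-855) = (24*I*√557 - 1652943) + (9 - 1*(-855)² - 73*(-855)) = (-1652943 + 24*I*√557) + (9 - 1*731025 + 62415) = (-1652943 + 24*I*√557) + (9 - 731025 + 62415) = (-1652943 + 24*I*√557) - 668601 = -2321544 + 24*I*√557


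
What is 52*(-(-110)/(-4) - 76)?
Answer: -5382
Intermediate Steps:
52*(-(-110)/(-4) - 76) = 52*(-(-110)*(-1)/4 - 76) = 52*(-10*11/4 - 76) = 52*(-55/2 - 76) = 52*(-207/2) = -5382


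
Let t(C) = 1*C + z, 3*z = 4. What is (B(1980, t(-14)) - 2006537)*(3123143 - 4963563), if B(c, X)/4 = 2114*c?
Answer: -27121060384060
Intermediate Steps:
z = 4/3 (z = (⅓)*4 = 4/3 ≈ 1.3333)
t(C) = 4/3 + C (t(C) = 1*C + 4/3 = C + 4/3 = 4/3 + C)
B(c, X) = 8456*c (B(c, X) = 4*(2114*c) = 8456*c)
(B(1980, t(-14)) - 2006537)*(3123143 - 4963563) = (8456*1980 - 2006537)*(3123143 - 4963563) = (16742880 - 2006537)*(-1840420) = 14736343*(-1840420) = -27121060384060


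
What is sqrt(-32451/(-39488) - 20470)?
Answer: I*sqrt(498713022853)/4936 ≈ 143.07*I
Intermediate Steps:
sqrt(-32451/(-39488) - 20470) = sqrt(-32451*(-1/39488) - 20470) = sqrt(32451/39488 - 20470) = sqrt(-808286909/39488) = I*sqrt(498713022853)/4936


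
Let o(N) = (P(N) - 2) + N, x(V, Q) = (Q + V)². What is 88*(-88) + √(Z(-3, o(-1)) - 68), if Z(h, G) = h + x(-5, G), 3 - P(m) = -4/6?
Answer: -7744 + I*√470/3 ≈ -7744.0 + 7.2265*I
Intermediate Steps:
P(m) = 11/3 (P(m) = 3 - (-4)/6 = 3 - 1*(-⅔) = 3 + ⅔ = 11/3)
o(N) = 5/3 + N (o(N) = (11/3 - 2) + N = 5/3 + N)
Z(h, G) = h + (-5 + G)² (Z(h, G) = h + (G - 5)² = h + (-5 + G)²)
88*(-88) + √(Z(-3, o(-1)) - 68) = 88*(-88) + √((-3 + (-5 + (5/3 - 1))²) - 68) = -7744 + √((-3 + (-5 + ⅔)²) - 68) = -7744 + √((-3 + (-13/3)²) - 68) = -7744 + √((-3 + 169/9) - 68) = -7744 + √(142/9 - 68) = -7744 + √(-470/9) = -7744 + I*√470/3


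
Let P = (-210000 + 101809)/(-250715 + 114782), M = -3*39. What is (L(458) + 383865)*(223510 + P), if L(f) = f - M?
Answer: 1668606516713320/19419 ≈ 8.5926e+10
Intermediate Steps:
M = -117
P = 108191/135933 (P = -108191/(-135933) = -108191*(-1/135933) = 108191/135933 ≈ 0.79591)
L(f) = 117 + f (L(f) = f - 1*(-117) = f + 117 = 117 + f)
(L(458) + 383865)*(223510 + P) = ((117 + 458) + 383865)*(223510 + 108191/135933) = (575 + 383865)*(30382493021/135933) = 384440*(30382493021/135933) = 1668606516713320/19419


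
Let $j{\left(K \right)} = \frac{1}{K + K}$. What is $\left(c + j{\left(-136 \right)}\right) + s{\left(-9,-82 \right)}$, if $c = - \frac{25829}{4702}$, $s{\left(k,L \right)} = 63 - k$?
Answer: $\frac{42526889}{639472} \approx 66.503$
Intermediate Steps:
$c = - \frac{25829}{4702}$ ($c = \left(-25829\right) \frac{1}{4702} = - \frac{25829}{4702} \approx -5.4932$)
$j{\left(K \right)} = \frac{1}{2 K}$
$\left(c + j{\left(-136 \right)}\right) + s{\left(-9,-82 \right)} = \left(- \frac{25829}{4702} + \frac{1}{2 \left(-136\right)}\right) + \left(63 - -9\right) = \left(- \frac{25829}{4702} + \frac{1}{2} \left(- \frac{1}{136}\right)\right) + \left(63 + 9\right) = \left(- \frac{25829}{4702} - \frac{1}{272}\right) + 72 = - \frac{3515095}{639472} + 72 = \frac{42526889}{639472}$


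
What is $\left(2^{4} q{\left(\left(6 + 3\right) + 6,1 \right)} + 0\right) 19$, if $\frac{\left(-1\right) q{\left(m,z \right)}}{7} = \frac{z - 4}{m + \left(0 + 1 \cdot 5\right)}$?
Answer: $\frac{1596}{5} \approx 319.2$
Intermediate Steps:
$q{\left(m,z \right)} = - \frac{7 \left(-4 + z\right)}{5 + m}$ ($q{\left(m,z \right)} = - 7 \frac{z - 4}{m + \left(0 + 1 \cdot 5\right)} = - 7 \frac{-4 + z}{m + \left(0 + 5\right)} = - 7 \frac{-4 + z}{m + 5} = - 7 \frac{-4 + z}{5 + m} = - \frac{7 \left(-4 + z\right)}{5 + m}$)
$\left(2^{4} q{\left(\left(6 + 3\right) + 6,1 \right)} + 0\right) 19 = \left(2^{4} \frac{7 \left(4 - 1\right)}{5 + \left(\left(6 + 3\right) + 6\right)} + 0\right) 19 = \left(16 \frac{7 \left(4 - 1\right)}{5 + \left(9 + 6\right)} + 0\right) 19 = \left(16 \cdot 7 \frac{1}{5 + 15} \cdot 3 + 0\right) 19 = \left(16 \cdot 7 \cdot \frac{1}{20} \cdot 3 + 0\right) 19 = \left(16 \cdot \frac{21}{20} + 0\right) 19 = \left(\frac{84}{5} + 0\right) 19 = \frac{84}{5} \cdot 19 = \frac{1596}{5}$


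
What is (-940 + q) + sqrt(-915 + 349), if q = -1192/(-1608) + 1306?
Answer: 73715/201 + I*sqrt(566) ≈ 366.74 + 23.791*I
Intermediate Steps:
q = 262655/201 (q = -1192*(-1/1608) + 1306 = 149/201 + 1306 = 262655/201 ≈ 1306.7)
(-940 + q) + sqrt(-915 + 349) = (-940 + 262655/201) + sqrt(-915 + 349) = 73715/201 + sqrt(-566) = 73715/201 + I*sqrt(566)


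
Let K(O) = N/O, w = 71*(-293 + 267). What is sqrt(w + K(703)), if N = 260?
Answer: I*sqrt(912127034)/703 ≈ 42.961*I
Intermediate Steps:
w = -1846 (w = 71*(-26) = -1846)
K(O) = 260/O
sqrt(w + K(703)) = sqrt(-1846 + 260/703) = sqrt(-1297478/703) = I*sqrt(912127034)/703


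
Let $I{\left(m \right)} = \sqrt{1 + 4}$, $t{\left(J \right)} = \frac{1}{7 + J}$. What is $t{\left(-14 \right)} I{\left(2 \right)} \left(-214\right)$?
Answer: $\frac{214 \sqrt{5}}{7} \approx 68.36$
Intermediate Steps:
$I{\left(m \right)} = \sqrt{5}$
$t{\left(-14 \right)} I{\left(2 \right)} \left(-214\right) = \frac{\sqrt{5}}{7 - 14} \left(-214\right) = \frac{\sqrt{5}}{-7} \left(-214\right) = - \frac{\sqrt{5}}{7} \left(-214\right) = \frac{214 \sqrt{5}}{7}$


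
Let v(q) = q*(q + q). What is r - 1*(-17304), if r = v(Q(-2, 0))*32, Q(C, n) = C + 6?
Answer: 18328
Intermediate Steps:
Q(C, n) = 6 + C
v(q) = 2*q² (v(q) = q*(2*q) = 2*q²)
r = 1024 (r = (2*(6 - 2)²)*32 = (2*4²)*32 = (2*16)*32 = 32*32 = 1024)
r - 1*(-17304) = 1024 - 1*(-17304) = 1024 + 17304 = 18328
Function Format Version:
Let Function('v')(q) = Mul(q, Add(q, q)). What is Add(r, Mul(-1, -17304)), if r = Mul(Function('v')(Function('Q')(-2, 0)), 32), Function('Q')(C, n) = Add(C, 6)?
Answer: 18328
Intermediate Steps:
Function('Q')(C, n) = Add(6, C)
Function('v')(q) = Mul(2, Pow(q, 2)) (Function('v')(q) = Mul(q, Mul(2, q)) = Mul(2, Pow(q, 2)))
r = 1024 (r = Mul(Mul(2, Pow(Add(6, -2), 2)), 32) = Mul(Mul(2, Pow(4, 2)), 32) = Mul(Mul(2, 16), 32) = Mul(32, 32) = 1024)
Add(r, Mul(-1, -17304)) = Add(1024, Mul(-1, -17304)) = Add(1024, 17304) = 18328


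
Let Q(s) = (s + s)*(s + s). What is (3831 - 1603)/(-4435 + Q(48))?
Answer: 2228/4781 ≈ 0.46601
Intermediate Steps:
Q(s) = 4*s² (Q(s) = (2*s)*(2*s) = 4*s²)
(3831 - 1603)/(-4435 + Q(48)) = (3831 - 1603)/(-4435 + 4*48²) = 2228/(-4435 + 4*2304) = 2228/(-4435 + 9216) = 2228/4781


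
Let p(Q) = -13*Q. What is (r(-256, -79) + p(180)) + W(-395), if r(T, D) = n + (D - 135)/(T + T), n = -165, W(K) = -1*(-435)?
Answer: -529813/256 ≈ -2069.6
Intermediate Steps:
W(K) = 435
r(T, D) = -165 + (-135 + D)/(2*T) (r(T, D) = -165 + (D - 135)/(T + T) = -165 + (-135 + D)/((2*T)) = -165 + (-135 + D)*(1/(2*T)) = -165 + (-135 + D)/(2*T))
(r(-256, -79) + p(180)) + W(-395) = ((½)*(-135 - 79 - 330*(-256))/(-256) - 13*180) + 435 = ((½)*(-1/256)*(-135 - 79 + 84480) - 2340) + 435 = ((½)*(-1/256)*84266 - 2340) + 435 = (-42133/256 - 2340) + 435 = -641173/256 + 435 = -529813/256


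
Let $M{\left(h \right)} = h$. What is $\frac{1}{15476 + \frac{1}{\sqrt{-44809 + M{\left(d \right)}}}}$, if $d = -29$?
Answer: $\frac{693912888}{10738995854689} + \frac{3 i \sqrt{4982}}{10738995854689} \approx 6.4616 \cdot 10^{-5} + 1.9718 \cdot 10^{-11} i$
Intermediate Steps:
$\frac{1}{15476 + \frac{1}{\sqrt{-44809 + M{\left(d \right)}}}} = \frac{1}{15476 + \frac{1}{\sqrt{-44809 - 29}}} = \frac{1}{15476 + \frac{1}{\sqrt{-44838}}} = \frac{1}{15476 + \frac{1}{3 i \sqrt{4982}}} = \frac{1}{15476 - \frac{i \sqrt{4982}}{14946}}$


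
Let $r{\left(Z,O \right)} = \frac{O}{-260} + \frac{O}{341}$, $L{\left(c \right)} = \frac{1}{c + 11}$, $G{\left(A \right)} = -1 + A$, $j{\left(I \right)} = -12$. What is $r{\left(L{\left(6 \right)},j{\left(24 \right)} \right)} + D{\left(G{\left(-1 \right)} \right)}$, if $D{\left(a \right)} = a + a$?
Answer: $- \frac{88417}{22165} \approx -3.989$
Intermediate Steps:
$L{\left(c \right)} = \frac{1}{11 + c}$
$r{\left(Z,O \right)} = - \frac{81 O}{88660}$ ($r{\left(Z,O \right)} = O \left(- \frac{1}{260}\right) + O \frac{1}{341} = - \frac{O}{260} + \frac{O}{341} = - \frac{81 O}{88660}$)
$D{\left(a \right)} = 2 a$
$r{\left(L{\left(6 \right)},j{\left(24 \right)} \right)} + D{\left(G{\left(-1 \right)} \right)} = \left(- \frac{81}{88660}\right) \left(-12\right) + 2 \left(-1 - 1\right) = \frac{243}{22165} + 2 \left(-2\right) = \frac{243}{22165} - 4 = - \frac{88417}{22165}$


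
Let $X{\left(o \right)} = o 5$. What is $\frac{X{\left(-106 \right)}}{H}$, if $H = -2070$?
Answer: $\frac{53}{207} \approx 0.25604$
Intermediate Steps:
$X{\left(o \right)} = 5 o$
$\frac{X{\left(-106 \right)}}{H} = \frac{5 \left(-106\right)}{-2070} = \left(-530\right) \left(- \frac{1}{2070}\right) = \frac{53}{207}$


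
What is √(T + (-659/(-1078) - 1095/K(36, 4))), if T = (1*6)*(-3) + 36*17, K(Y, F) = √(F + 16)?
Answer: √(14101802 - 2596902*√5)/154 ≈ 18.702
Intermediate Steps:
K(Y, F) = √(16 + F)
T = 594 (T = 6*(-3) + 612 = -18 + 612 = 594)
√(T + (-659/(-1078) - 1095/K(36, 4))) = √(594 + (-659/(-1078) - 1095/√(16 + 4))) = √(594 + (-659*(-1/1078) - 1095*√5/10)) = √(594 + (659/1078 - 1095*√5/10)) = √(594 + (659/1078 - 219*√5/2)) = √(640991/1078 - 219*√5/2)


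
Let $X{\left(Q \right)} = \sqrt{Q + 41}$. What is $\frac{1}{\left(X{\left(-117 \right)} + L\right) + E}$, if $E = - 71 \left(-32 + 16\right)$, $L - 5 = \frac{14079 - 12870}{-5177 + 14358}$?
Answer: $\frac{48093429065}{54884138795368} - \frac{84290761 i \sqrt{19}}{54884138795368} \approx 0.00087627 - 6.6944 \cdot 10^{-6} i$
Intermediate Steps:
$X{\left(Q \right)} = \sqrt{41 + Q}$
$L = \frac{47114}{9181}$ ($L = 5 + \frac{14079 - 12870}{-5177 + 14358} = 5 + \frac{1209}{9181} = \frac{47114}{9181} \approx 5.1317$)
$E = 1136$ ($E = \left(-71\right) \left(-16\right) = 1136$)
$\frac{1}{\left(X{\left(-117 \right)} + L\right) + E} = \frac{1}{\left(\sqrt{41 - 117} + \frac{47114}{9181}\right) + 1136} = \frac{1}{\left(\sqrt{-76} + \frac{47114}{9181}\right) + 1136} = \frac{1}{\left(2 i \sqrt{19} + \frac{47114}{9181}\right) + 1136} = \frac{1}{\left(\frac{47114}{9181} + 2 i \sqrt{19}\right) + 1136} = \frac{1}{\frac{10476730}{9181} + 2 i \sqrt{19}}$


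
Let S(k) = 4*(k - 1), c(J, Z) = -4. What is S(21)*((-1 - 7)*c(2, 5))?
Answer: 2560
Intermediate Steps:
S(k) = -4 + 4*k (S(k) = 4*(-1 + k) = -4 + 4*k)
S(21)*((-1 - 7)*c(2, 5)) = (-4 + 4*21)*((-1 - 7)*(-4)) = (-4 + 84)*(-8*(-4)) = 80*32 = 2560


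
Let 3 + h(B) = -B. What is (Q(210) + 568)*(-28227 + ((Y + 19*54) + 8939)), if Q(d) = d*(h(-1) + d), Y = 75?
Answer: -804738376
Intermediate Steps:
h(B) = -3 - B
Q(d) = d*(-2 + d) (Q(d) = d*((-3 - 1*(-1)) + d) = d*((-3 + 1) + d) = d*(-2 + d))
(Q(210) + 568)*(-28227 + ((Y + 19*54) + 8939)) = (210*(-2 + 210) + 568)*(-28227 + ((75 + 19*54) + 8939)) = (210*208 + 568)*(-28227 + ((75 + 1026) + 8939)) = (43680 + 568)*(-28227 + (1101 + 8939)) = 44248*(-28227 + 10040) = 44248*(-18187) = -804738376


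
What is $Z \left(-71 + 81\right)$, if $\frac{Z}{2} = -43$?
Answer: $-860$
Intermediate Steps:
$Z = -86$ ($Z = 2 \left(-43\right) = -86$)
$Z \left(-71 + 81\right) = - 86 \left(-71 + 81\right) = \left(-86\right) 10 = -860$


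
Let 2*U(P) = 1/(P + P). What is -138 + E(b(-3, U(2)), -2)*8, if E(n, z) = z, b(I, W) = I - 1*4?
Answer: -154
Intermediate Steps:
U(P) = 1/(4*P) (U(P) = 1/(2*(P + P)) = 1/(2*((2*P))) = (1/(2*P))/2 = 1/(4*P))
b(I, W) = -4 + I (b(I, W) = I - 4 = -4 + I)
-138 + E(b(-3, U(2)), -2)*8 = -138 - 2*8 = -138 - 16 = -154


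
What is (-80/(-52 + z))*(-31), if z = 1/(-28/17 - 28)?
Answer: -249984/5245 ≈ -47.661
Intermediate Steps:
z = -17/504 (z = 1/(-28*1/17 - 28) = 1/(-28/17 - 28) = 1/(-504/17) = -17/504 ≈ -0.033730)
(-80/(-52 + z))*(-31) = (-80/(-52 - 17/504))*(-31) = (-80/(-26225/504))*(-31) = -504/26225*(-80)*(-31) = (8064/5245)*(-31) = -249984/5245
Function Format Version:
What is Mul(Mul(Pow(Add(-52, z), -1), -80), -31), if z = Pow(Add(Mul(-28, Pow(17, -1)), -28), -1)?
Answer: Rational(-249984, 5245) ≈ -47.661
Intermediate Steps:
z = Rational(-17, 504) (z = Pow(Add(Mul(-28, Rational(1, 17)), -28), -1) = Pow(Add(Rational(-28, 17), -28), -1) = Pow(Rational(-504, 17), -1) = Rational(-17, 504) ≈ -0.033730)
Mul(Mul(Pow(Add(-52, z), -1), -80), -31) = Mul(Mul(Pow(Add(-52, Rational(-17, 504)), -1), -80), -31) = Mul(Mul(Pow(Rational(-26225, 504), -1), -80), -31) = Mul(Mul(Rational(-504, 26225), -80), -31) = Mul(Rational(8064, 5245), -31) = Rational(-249984, 5245)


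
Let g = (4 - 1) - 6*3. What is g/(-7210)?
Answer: 3/1442 ≈ 0.0020804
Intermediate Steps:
g = -15 (g = 3 - 1*18 = 3 - 18 = -15)
g/(-7210) = -15/(-7210) = -1/7210*(-15) = 3/1442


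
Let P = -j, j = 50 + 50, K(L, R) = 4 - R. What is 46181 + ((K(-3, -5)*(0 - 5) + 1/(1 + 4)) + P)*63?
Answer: 185293/5 ≈ 37059.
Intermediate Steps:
j = 100
P = -100 (P = -1*100 = -100)
46181 + ((K(-3, -5)*(0 - 5) + 1/(1 + 4)) + P)*63 = 46181 + (((4 - 1*(-5))*(0 - 5) + 1/(1 + 4)) - 100)*63 = 46181 + (((4 + 5)*(-5) + 1/5) - 100)*63 = 46181 + ((9*(-5) + ⅕) - 100)*63 = 46181 + ((-45 + ⅕) - 100)*63 = 46181 + (-224/5 - 100)*63 = 46181 - 724/5*63 = 46181 - 45612/5 = 185293/5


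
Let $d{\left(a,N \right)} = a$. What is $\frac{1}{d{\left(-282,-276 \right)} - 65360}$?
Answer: $- \frac{1}{65642} \approx -1.5234 \cdot 10^{-5}$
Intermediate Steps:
$\frac{1}{d{\left(-282,-276 \right)} - 65360} = \frac{1}{-282 - 65360} = \frac{1}{-65642} = - \frac{1}{65642}$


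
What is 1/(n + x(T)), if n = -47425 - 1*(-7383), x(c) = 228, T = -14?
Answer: -1/39814 ≈ -2.5117e-5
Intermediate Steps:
n = -40042 (n = -47425 + 7383 = -40042)
1/(n + x(T)) = 1/(-40042 + 228) = 1/(-39814) = -1/39814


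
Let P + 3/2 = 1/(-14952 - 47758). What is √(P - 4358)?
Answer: I*√4285981516665/31355 ≈ 66.026*I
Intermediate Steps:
P = -47033/31355 (P = -3/2 + 1/(-14952 - 47758) = -3/2 + 1/(-62710) = -3/2 - 1/62710 = -47033/31355 ≈ -1.5000)
√(P - 4358) = √(-47033/31355 - 4358) = √(-136692123/31355) = I*√4285981516665/31355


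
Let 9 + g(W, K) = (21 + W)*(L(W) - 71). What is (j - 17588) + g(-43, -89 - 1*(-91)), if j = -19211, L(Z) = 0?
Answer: -35246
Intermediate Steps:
g(W, K) = -1500 - 71*W (g(W, K) = -9 + (21 + W)*(0 - 71) = -9 + (21 + W)*(-71) = -9 + (-1491 - 71*W) = -1500 - 71*W)
(j - 17588) + g(-43, -89 - 1*(-91)) = (-19211 - 17588) + (-1500 - 71*(-43)) = -36799 + (-1500 + 3053) = -36799 + 1553 = -35246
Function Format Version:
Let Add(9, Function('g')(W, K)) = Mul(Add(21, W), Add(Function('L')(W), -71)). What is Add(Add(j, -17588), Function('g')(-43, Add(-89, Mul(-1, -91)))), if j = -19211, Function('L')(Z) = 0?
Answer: -35246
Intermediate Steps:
Function('g')(W, K) = Add(-1500, Mul(-71, W)) (Function('g')(W, K) = Add(-9, Mul(Add(21, W), Add(0, -71))) = Add(-9, Mul(Add(21, W), -71)) = Add(-9, Add(-1491, Mul(-71, W))) = Add(-1500, Mul(-71, W)))
Add(Add(j, -17588), Function('g')(-43, Add(-89, Mul(-1, -91)))) = Add(Add(-19211, -17588), Add(-1500, Mul(-71, -43))) = Add(-36799, Add(-1500, 3053)) = Add(-36799, 1553) = -35246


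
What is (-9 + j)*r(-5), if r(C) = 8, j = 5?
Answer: -32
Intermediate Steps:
(-9 + j)*r(-5) = (-9 + 5)*8 = -4*8 = -32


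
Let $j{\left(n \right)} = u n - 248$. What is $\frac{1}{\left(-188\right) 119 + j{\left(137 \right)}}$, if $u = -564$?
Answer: $- \frac{1}{99888} \approx -1.0011 \cdot 10^{-5}$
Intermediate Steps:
$j{\left(n \right)} = -248 - 564 n$ ($j{\left(n \right)} = - 564 n - 248 = -248 - 564 n$)
$\frac{1}{\left(-188\right) 119 + j{\left(137 \right)}} = \frac{1}{\left(-188\right) 119 - 77516} = \frac{1}{-22372 - 77516} = \frac{1}{-99888} = - \frac{1}{99888}$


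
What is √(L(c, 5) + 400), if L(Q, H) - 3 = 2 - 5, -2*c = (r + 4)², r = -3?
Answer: 20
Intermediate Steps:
c = -½ (c = -(-3 + 4)²/2 = -½*1² = -½*1 = -½ ≈ -0.50000)
L(Q, H) = 0 (L(Q, H) = 3 + (2 - 5) = 3 - 3 = 0)
√(L(c, 5) + 400) = √(0 + 400) = √400 = 20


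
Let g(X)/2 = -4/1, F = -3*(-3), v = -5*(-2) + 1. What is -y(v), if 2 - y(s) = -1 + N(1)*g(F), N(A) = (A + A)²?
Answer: -35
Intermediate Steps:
N(A) = 4*A² (N(A) = (2*A)² = 4*A²)
v = 11 (v = 10 + 1 = 11)
F = 9
g(X) = -8 (g(X) = 2*(-4/1) = 2*(-4*1) = 2*(-4) = -8)
y(s) = 35 (y(s) = 2 - (-1 + (4*1²)*(-8)) = 2 - (-1 + (4*1)*(-8)) = 2 - (-1 + 4*(-8)) = 2 - (-1 - 32) = 2 - 1*(-33) = 2 + 33 = 35)
-y(v) = -1*35 = -35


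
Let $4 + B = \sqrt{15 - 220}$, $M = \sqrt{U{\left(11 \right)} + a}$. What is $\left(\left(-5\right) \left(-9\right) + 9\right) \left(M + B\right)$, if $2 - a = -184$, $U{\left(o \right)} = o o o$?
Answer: $-216 + 54 \sqrt{1517} + 54 i \sqrt{205} \approx 1887.2 + 773.16 i$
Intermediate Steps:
$U{\left(o \right)} = o^{3}$ ($U{\left(o \right)} = o^{2} o = o^{3}$)
$a = 186$ ($a = 2 - -184 = 2 + 184 = 186$)
$M = \sqrt{1517}$ ($M = \sqrt{11^{3} + 186} = \sqrt{1331 + 186} = \sqrt{1517} \approx 38.949$)
$B = -4 + i \sqrt{205}$ ($B = -4 + \sqrt{15 - 220} = -4 + \sqrt{-205} = -4 + i \sqrt{205} \approx -4.0 + 14.318 i$)
$\left(\left(-5\right) \left(-9\right) + 9\right) \left(M + B\right) = \left(\left(-5\right) \left(-9\right) + 9\right) \left(\sqrt{1517} - \left(4 - i \sqrt{205}\right)\right) = \left(45 + 9\right) \left(-4 + \sqrt{1517} + i \sqrt{205}\right) = 54 \left(-4 + \sqrt{1517} + i \sqrt{205}\right) = -216 + 54 \sqrt{1517} + 54 i \sqrt{205}$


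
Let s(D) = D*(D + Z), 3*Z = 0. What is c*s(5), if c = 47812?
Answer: 1195300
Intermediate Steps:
Z = 0 (Z = (⅓)*0 = 0)
s(D) = D² (s(D) = D*(D + 0) = D*D = D²)
c*s(5) = 47812*5² = 47812*25 = 1195300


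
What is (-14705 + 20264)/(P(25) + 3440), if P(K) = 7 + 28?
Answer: 5559/3475 ≈ 1.5997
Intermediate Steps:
P(K) = 35
(-14705 + 20264)/(P(25) + 3440) = (-14705 + 20264)/(35 + 3440) = 5559/3475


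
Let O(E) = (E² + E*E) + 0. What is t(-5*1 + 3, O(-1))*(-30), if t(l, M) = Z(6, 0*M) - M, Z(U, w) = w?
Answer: 60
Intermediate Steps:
O(E) = 2*E² (O(E) = (E² + E²) + 0 = 2*E² + 0 = 2*E²)
t(l, M) = -M (t(l, M) = 0*M - M = 0 - M = -M)
t(-5*1 + 3, O(-1))*(-30) = -2*(-1)²*(-30) = -2*(-30) = 60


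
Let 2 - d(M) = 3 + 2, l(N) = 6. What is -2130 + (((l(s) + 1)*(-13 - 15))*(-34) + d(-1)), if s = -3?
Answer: 4531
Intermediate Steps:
d(M) = -3 (d(M) = 2 - (3 + 2) = 2 - 1*5 = 2 - 5 = -3)
-2130 + (((l(s) + 1)*(-13 - 15))*(-34) + d(-1)) = -2130 + (((6 + 1)*(-13 - 15))*(-34) - 3) = -2130 + ((7*(-28))*(-34) - 3) = -2130 + (-196*(-34) - 3) = -2130 + (6664 - 3) = -2130 + 6661 = 4531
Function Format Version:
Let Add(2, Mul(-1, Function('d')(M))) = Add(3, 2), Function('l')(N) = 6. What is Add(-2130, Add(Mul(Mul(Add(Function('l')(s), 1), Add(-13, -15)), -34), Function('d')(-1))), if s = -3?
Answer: 4531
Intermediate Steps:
Function('d')(M) = -3 (Function('d')(M) = Add(2, Mul(-1, Add(3, 2))) = Add(2, Mul(-1, 5)) = Add(2, -5) = -3)
Add(-2130, Add(Mul(Mul(Add(Function('l')(s), 1), Add(-13, -15)), -34), Function('d')(-1))) = Add(-2130, Add(Mul(Mul(Add(6, 1), Add(-13, -15)), -34), -3)) = Add(-2130, Add(Mul(Mul(7, -28), -34), -3)) = Add(-2130, Add(Mul(-196, -34), -3)) = Add(-2130, Add(6664, -3)) = Add(-2130, 6661) = 4531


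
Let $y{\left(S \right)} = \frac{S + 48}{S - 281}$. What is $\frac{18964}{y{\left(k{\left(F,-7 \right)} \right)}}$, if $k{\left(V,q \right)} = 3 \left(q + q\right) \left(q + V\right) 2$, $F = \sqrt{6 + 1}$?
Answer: $\frac{57626855}{7398} - \frac{10918523 \sqrt{7}}{7398} \approx 3884.7$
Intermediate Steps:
$F = \sqrt{7} \approx 2.6458$
$k{\left(V,q \right)} = 12 q \left(V + q\right)$ ($k{\left(V,q \right)} = 3 \cdot 2 q \left(V + q\right) 2 = 6 q \left(V + q\right) 2 = 12 q \left(V + q\right)$)
$y{\left(S \right)} = \frac{48 + S}{-281 + S}$
$\frac{18964}{y{\left(k{\left(F,-7 \right)} \right)}} = \frac{18964}{\frac{1}{-281 + 12 \left(-7\right) \left(\sqrt{7} - 7\right)} \left(48 + 12 \left(-7\right) \left(\sqrt{7} - 7\right)\right)} = \frac{18964}{\frac{1}{-281 + 12 \left(-7\right) \left(-7 + \sqrt{7}\right)} \left(48 + 12 \left(-7\right) \left(-7 + \sqrt{7}\right)\right)} = \frac{18964}{\frac{1}{-281 + \left(588 - 84 \sqrt{7}\right)} \left(48 + \left(588 - 84 \sqrt{7}\right)\right)} = \frac{18964}{\frac{1}{307 - 84 \sqrt{7}} \left(636 - 84 \sqrt{7}\right)} = 18964 \frac{307 - 84 \sqrt{7}}{636 - 84 \sqrt{7}} = \frac{18964 \left(307 - 84 \sqrt{7}\right)}{636 - 84 \sqrt{7}}$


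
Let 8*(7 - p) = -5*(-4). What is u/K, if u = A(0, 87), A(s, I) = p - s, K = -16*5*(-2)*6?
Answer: 3/640 ≈ 0.0046875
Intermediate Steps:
K = 960 (K = -(-160)*6 = -16*(-60) = 960)
p = 9/2 (p = 7 - (-5)*(-4)/8 = 7 - ⅛*20 = 7 - 5/2 = 9/2 ≈ 4.5000)
A(s, I) = 9/2 - s
u = 9/2 (u = 9/2 - 1*0 = 9/2 + 0 = 9/2 ≈ 4.5000)
u/K = (9/2)/960 = (9/2)*(1/960) = 3/640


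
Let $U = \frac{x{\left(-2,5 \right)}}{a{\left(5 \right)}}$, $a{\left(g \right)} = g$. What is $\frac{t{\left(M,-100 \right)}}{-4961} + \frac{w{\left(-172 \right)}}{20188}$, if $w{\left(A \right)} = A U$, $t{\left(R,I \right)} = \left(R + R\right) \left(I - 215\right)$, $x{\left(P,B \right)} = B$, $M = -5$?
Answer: $- \frac{16111373}{25038167} \approx -0.64347$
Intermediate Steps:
$t{\left(R,I \right)} = 2 R \left(-215 + I\right)$
$U = 1$ ($U = \frac{5}{5} = 5 \cdot \frac{1}{5} = 1$)
$w{\left(A \right)} = A$ ($w{\left(A \right)} = A 1 = A$)
$\frac{t{\left(M,-100 \right)}}{-4961} + \frac{w{\left(-172 \right)}}{20188} = \frac{2 \left(-5\right) \left(-215 - 100\right)}{-4961} - \frac{172}{20188} = 2 \left(-5\right) \left(-315\right) \left(- \frac{1}{4961}\right) - \frac{43}{5047} = 3150 \left(- \frac{1}{4961}\right) - \frac{43}{5047} = - \frac{3150}{4961} - \frac{43}{5047} = - \frac{16111373}{25038167}$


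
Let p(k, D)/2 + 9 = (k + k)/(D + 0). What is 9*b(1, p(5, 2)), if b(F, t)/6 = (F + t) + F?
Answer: -324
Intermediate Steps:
p(k, D) = -18 + 4*k/D (p(k, D) = -18 + 2*((k + k)/(D + 0)) = -18 + 2*((2*k)/D) = -18 + 2*(2*k/D) = -18 + 4*k/D)
b(F, t) = 6*t + 12*F (b(F, t) = 6*((F + t) + F) = 6*(t + 2*F) = 6*t + 12*F)
9*b(1, p(5, 2)) = 9*(6*(-18 + 4*5/2) + 12*1) = 9*(6*(-18 + 4*5*(½)) + 12) = 9*(6*(-18 + 10) + 12) = 9*(6*(-8) + 12) = 9*(-48 + 12) = 9*(-36) = -324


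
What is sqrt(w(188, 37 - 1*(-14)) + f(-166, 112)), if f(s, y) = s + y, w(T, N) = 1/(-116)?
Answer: I*sqrt(181685)/58 ≈ 7.3491*I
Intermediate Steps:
w(T, N) = -1/116
sqrt(w(188, 37 - 1*(-14)) + f(-166, 112)) = sqrt(-1/116 + (-166 + 112)) = sqrt(-1/116 - 54) = sqrt(-6265/116) = I*sqrt(181685)/58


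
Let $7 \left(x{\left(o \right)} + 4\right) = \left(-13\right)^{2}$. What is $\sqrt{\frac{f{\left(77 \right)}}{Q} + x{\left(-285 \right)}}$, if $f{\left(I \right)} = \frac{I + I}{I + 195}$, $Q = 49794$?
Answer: $\frac{\sqrt{2828975992006269}}{11850972} \approx 4.4881$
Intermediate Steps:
$f{\left(I \right)} = \frac{2 I}{195 + I}$
$x{\left(o \right)} = \frac{141}{7}$ ($x{\left(o \right)} = -4 + \frac{\left(-13\right)^{2}}{7} = -4 + \frac{1}{7} \cdot 169 = -4 + \frac{169}{7} = \frac{141}{7}$)
$\sqrt{\frac{f{\left(77 \right)}}{Q} + x{\left(-285 \right)}} = \sqrt{\frac{2 \cdot 77 \frac{1}{195 + 77}}{49794} + \frac{141}{7}} = \sqrt{2 \cdot 77 \cdot \frac{1}{272} \cdot \frac{1}{49794} + \frac{141}{7}} = \sqrt{\frac{77}{136} \cdot \frac{1}{49794} + \frac{141}{7}} = \sqrt{\frac{77}{6771984} + \frac{141}{7}} = \sqrt{\frac{954850283}{47403888}} = \frac{\sqrt{2828975992006269}}{11850972}$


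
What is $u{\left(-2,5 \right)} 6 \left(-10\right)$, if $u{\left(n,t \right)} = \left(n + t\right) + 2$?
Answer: $-300$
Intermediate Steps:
$u{\left(n,t \right)} = 2 + n + t$
$u{\left(-2,5 \right)} 6 \left(-10\right) = \left(2 - 2 + 5\right) 6 \left(-10\right) = 5 \cdot 6 \left(-10\right) = 30 \left(-10\right) = -300$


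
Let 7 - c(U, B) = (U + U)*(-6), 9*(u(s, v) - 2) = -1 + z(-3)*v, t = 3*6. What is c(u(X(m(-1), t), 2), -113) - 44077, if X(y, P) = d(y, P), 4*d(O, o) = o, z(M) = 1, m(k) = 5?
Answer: -132134/3 ≈ -44045.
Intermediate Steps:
t = 18
d(O, o) = o/4
X(y, P) = P/4
u(s, v) = 17/9 + v/9 (u(s, v) = 2 + (-1 + 1*v)/9 = 2 + (-1 + v)/9 = 2 + (-1/9 + v/9) = 17/9 + v/9)
c(U, B) = 7 + 12*U (c(U, B) = 7 - (U + U)*(-6) = 7 - 2*U*(-6) = 7 - (-12)*U = 7 + 12*U)
c(u(X(m(-1), t), 2), -113) - 44077 = (7 + 12*(17/9 + (1/9)*2)) - 44077 = (7 + 12*(17/9 + 2/9)) - 44077 = (7 + 12*(19/9)) - 44077 = (7 + 76/3) - 44077 = 97/3 - 44077 = -132134/3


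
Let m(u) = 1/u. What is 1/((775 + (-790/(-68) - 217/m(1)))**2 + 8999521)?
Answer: 1156/10778526965 ≈ 1.0725e-7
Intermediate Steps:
1/((775 + (-790/(-68) - 217/m(1)))**2 + 8999521) = 1/((775 + (-790/(-68) - 217/(1/1)))**2 + 8999521) = 1/((775 + (-790*(-1/68) - 217/1))**2 + 8999521) = 1/((775 + (395/34 - 217*1))**2 + 8999521) = 1/((775 + (395/34 - 217))**2 + 8999521) = 1/((775 - 6983/34)**2 + 8999521) = 1/((19367/34)**2 + 8999521) = 1/(375080689/1156 + 8999521) = 1/(10778526965/1156) = 1156/10778526965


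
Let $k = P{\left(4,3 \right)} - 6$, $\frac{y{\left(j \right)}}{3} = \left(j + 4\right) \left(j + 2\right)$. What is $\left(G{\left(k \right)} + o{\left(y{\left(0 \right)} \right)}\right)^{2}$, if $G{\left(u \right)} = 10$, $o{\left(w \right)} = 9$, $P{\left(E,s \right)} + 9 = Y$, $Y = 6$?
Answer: $361$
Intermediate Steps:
$y{\left(j \right)} = 3 \left(2 + j\right) \left(4 + j\right)$ ($y{\left(j \right)} = 3 \left(j + 4\right) \left(j + 2\right) = 3 \left(4 + j\right) \left(2 + j\right) = 3 \left(2 + j\right) \left(4 + j\right)$)
$P{\left(E,s \right)} = -3$ ($P{\left(E,s \right)} = -9 + 6 = -3$)
$k = -9$ ($k = -3 - 6 = -9$)
$\left(G{\left(k \right)} + o{\left(y{\left(0 \right)} \right)}\right)^{2} = \left(10 + 9\right)^{2} = 19^{2} = 361$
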